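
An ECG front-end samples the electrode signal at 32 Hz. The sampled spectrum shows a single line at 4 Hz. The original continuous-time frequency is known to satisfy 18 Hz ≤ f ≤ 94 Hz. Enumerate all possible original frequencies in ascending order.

Frequencies that alias to 4 Hz are k·fs ± 4 Hz for integer k ≥ 0.
k=0: 4 Hz.
k=1: 28 Hz, 36 Hz.
k=2: 60 Hz, 68 Hz.
k=3: 92 Hz, 100 Hz.
k=4: 124 Hz, 132 Hz.
Within [18 Hz, 94 Hz]: 28 Hz, 36 Hz, 60 Hz, 68 Hz, 92 Hz.

28 Hz, 36 Hz, 60 Hz, 68 Hz, 92 Hz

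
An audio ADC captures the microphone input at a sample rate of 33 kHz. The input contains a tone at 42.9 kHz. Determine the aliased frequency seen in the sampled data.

42.9 kHz mod fs = 9.9 kHz.
9.9 kHz ≤ fs/2 = 16.5 kHz, appears at 9.9 kHz.

9.9 kHz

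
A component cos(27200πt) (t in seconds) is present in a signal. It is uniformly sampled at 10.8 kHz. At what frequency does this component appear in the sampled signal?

ω = 27200π rad/s → f = ω/(2π) = 13600 Hz = 13.6 kHz.
13.6 kHz mod fs = 2.8 kHz.
2.8 kHz ≤ fs/2 = 5.4 kHz, appears at 2.8 kHz.

2.8 kHz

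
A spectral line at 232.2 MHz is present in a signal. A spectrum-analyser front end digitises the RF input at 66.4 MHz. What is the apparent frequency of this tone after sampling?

33 MHz

232.2 MHz mod fs = 33 MHz.
33 MHz ≤ fs/2 = 33.2 MHz, appears at 33 MHz.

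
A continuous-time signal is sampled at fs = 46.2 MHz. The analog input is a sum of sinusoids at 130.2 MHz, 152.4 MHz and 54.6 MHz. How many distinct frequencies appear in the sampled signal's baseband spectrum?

2

fs/2 = 23.1 MHz.
130.2 MHz mod fs = 37.8 MHz.
37.8 MHz > fs/2 = 23.1 MHz, folds to fs − 37.8 MHz = 8.4 MHz.
152.4 MHz mod fs = 13.8 MHz.
13.8 MHz ≤ fs/2 = 23.1 MHz, appears at 13.8 MHz.
54.6 MHz mod fs = 8.4 MHz.
8.4 MHz ≤ fs/2 = 23.1 MHz, appears at 8.4 MHz.
Distinct values: {8.4 MHz, 13.8 MHz} → 2.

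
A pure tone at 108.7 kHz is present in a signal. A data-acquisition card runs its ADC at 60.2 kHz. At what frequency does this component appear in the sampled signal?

108.7 kHz mod fs = 48.5 kHz.
48.5 kHz > fs/2 = 30.1 kHz, folds to fs − 48.5 kHz = 11.7 kHz.

11.7 kHz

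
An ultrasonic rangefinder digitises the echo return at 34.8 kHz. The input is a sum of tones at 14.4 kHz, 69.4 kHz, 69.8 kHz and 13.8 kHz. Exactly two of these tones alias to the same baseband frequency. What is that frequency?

0.2 kHz

fs/2 = 17.4 kHz.
14.4 kHz ≤ fs/2 = 17.4 kHz, passes unchanged.
69.4 kHz mod fs = 34.6 kHz.
34.6 kHz > fs/2 = 17.4 kHz, folds to fs − 34.6 kHz = 0.2 kHz.
69.8 kHz mod fs = 0.2 kHz.
0.2 kHz ≤ fs/2 = 17.4 kHz, appears at 0.2 kHz.
13.8 kHz ≤ fs/2 = 17.4 kHz, passes unchanged.
69.4 kHz and 69.8 kHz both map to 0.2 kHz.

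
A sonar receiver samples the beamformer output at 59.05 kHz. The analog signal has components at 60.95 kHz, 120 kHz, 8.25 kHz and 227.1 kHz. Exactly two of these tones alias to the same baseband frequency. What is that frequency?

fs/2 = 29.525 kHz.
60.95 kHz mod fs = 1.9 kHz.
1.9 kHz ≤ fs/2 = 29.525 kHz, appears at 1.9 kHz.
120 kHz mod fs = 1.9 kHz.
1.9 kHz ≤ fs/2 = 29.525 kHz, appears at 1.9 kHz.
8.25 kHz ≤ fs/2 = 29.525 kHz, passes unchanged.
227.1 kHz mod fs = 49.95 kHz.
49.95 kHz > fs/2 = 29.525 kHz, folds to fs − 49.95 kHz = 9.1 kHz.
60.95 kHz and 120 kHz both map to 1.9 kHz.

1.9 kHz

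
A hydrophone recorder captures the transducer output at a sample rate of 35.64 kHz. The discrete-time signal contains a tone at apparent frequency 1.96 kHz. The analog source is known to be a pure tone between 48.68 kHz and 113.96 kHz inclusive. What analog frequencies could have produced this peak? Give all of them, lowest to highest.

Frequencies that alias to 1.96 kHz are k·fs ± 1.96 kHz for integer k ≥ 0.
k=0: 1.96 kHz.
k=1: 33.68 kHz, 37.6 kHz.
k=2: 69.32 kHz, 73.24 kHz.
k=3: 104.96 kHz, 108.88 kHz.
k=4: 140.6 kHz, 144.52 kHz.
Within [48.68 kHz, 113.96 kHz]: 69.32 kHz, 73.24 kHz, 104.96 kHz, 108.88 kHz.

69.32 kHz, 73.24 kHz, 104.96 kHz, 108.88 kHz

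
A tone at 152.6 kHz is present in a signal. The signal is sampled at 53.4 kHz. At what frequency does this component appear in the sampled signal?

152.6 kHz mod fs = 45.8 kHz.
45.8 kHz > fs/2 = 26.7 kHz, folds to fs − 45.8 kHz = 7.6 kHz.

7.6 kHz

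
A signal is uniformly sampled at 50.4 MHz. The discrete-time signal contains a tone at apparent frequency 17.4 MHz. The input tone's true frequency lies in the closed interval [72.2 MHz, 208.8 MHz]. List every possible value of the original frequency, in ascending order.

Frequencies that alias to 17.4 MHz are k·fs ± 17.4 MHz for integer k ≥ 0.
k=0: 17.4 MHz.
k=1: 33 MHz, 67.8 MHz.
k=2: 83.4 MHz, 118.2 MHz.
k=3: 133.8 MHz, 168.6 MHz.
k=4: 184.2 MHz, 219 MHz.
k=5: 234.6 MHz, 269.4 MHz.
Within [72.2 MHz, 208.8 MHz]: 83.4 MHz, 118.2 MHz, 133.8 MHz, 168.6 MHz, 184.2 MHz.

83.4 MHz, 118.2 MHz, 133.8 MHz, 168.6 MHz, 184.2 MHz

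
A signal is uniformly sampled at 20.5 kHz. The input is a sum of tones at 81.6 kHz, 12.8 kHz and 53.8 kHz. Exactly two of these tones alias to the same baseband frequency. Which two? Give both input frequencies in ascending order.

12.8 kHz, 53.8 kHz

fs/2 = 10.25 kHz.
81.6 kHz mod fs = 20.1 kHz.
20.1 kHz > fs/2 = 10.25 kHz, folds to fs − 20.1 kHz = 0.4 kHz.
12.8 kHz > fs/2 = 10.25 kHz, folds to fs − 12.8 kHz = 7.7 kHz.
53.8 kHz mod fs = 12.8 kHz.
12.8 kHz > fs/2 = 10.25 kHz, folds to fs − 12.8 kHz = 7.7 kHz.
12.8 kHz and 53.8 kHz both map to 7.7 kHz.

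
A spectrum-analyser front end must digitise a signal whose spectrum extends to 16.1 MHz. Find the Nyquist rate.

Nyquist rate = 2 × 16.1 MHz = 32.2 MHz.

32.2 MHz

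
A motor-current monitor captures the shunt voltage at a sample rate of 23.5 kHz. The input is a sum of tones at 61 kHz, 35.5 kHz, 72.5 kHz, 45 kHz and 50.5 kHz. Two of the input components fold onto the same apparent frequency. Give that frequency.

fs/2 = 11.75 kHz.
61 kHz mod fs = 14 kHz.
14 kHz > fs/2 = 11.75 kHz, folds to fs − 14 kHz = 9.5 kHz.
35.5 kHz mod fs = 12 kHz.
12 kHz > fs/2 = 11.75 kHz, folds to fs − 12 kHz = 11.5 kHz.
72.5 kHz mod fs = 2 kHz.
2 kHz ≤ fs/2 = 11.75 kHz, appears at 2 kHz.
45 kHz mod fs = 21.5 kHz.
21.5 kHz > fs/2 = 11.75 kHz, folds to fs − 21.5 kHz = 2 kHz.
50.5 kHz mod fs = 3.5 kHz.
3.5 kHz ≤ fs/2 = 11.75 kHz, appears at 3.5 kHz.
45 kHz and 72.5 kHz both map to 2 kHz.

2 kHz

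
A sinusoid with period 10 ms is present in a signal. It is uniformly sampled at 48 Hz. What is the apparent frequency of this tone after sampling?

T = 10 ms → f = 1/T = 100 Hz.
100 Hz mod fs = 4 Hz.
4 Hz ≤ fs/2 = 24 Hz, appears at 4 Hz.

4 Hz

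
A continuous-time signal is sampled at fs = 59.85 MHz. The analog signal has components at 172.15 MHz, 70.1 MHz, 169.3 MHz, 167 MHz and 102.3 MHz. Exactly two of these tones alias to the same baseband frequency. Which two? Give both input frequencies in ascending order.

fs/2 = 29.925 MHz.
172.15 MHz mod fs = 52.45 MHz.
52.45 MHz > fs/2 = 29.925 MHz, folds to fs − 52.45 MHz = 7.4 MHz.
70.1 MHz mod fs = 10.25 MHz.
10.25 MHz ≤ fs/2 = 29.925 MHz, appears at 10.25 MHz.
169.3 MHz mod fs = 49.6 MHz.
49.6 MHz > fs/2 = 29.925 MHz, folds to fs − 49.6 MHz = 10.25 MHz.
167 MHz mod fs = 47.3 MHz.
47.3 MHz > fs/2 = 29.925 MHz, folds to fs − 47.3 MHz = 12.55 MHz.
102.3 MHz mod fs = 42.45 MHz.
42.45 MHz > fs/2 = 29.925 MHz, folds to fs − 42.45 MHz = 17.4 MHz.
70.1 MHz and 169.3 MHz both map to 10.25 MHz.

70.1 MHz, 169.3 MHz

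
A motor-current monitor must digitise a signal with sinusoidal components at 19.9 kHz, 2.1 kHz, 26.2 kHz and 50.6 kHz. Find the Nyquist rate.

Highest-frequency component: 50.6 kHz.
Nyquist rate = 2 × 50.6 kHz = 101.2 kHz.

101.2 kHz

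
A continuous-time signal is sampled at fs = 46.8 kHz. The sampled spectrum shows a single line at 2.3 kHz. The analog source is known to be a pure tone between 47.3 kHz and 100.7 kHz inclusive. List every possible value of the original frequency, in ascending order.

Frequencies that alias to 2.3 kHz are k·fs ± 2.3 kHz for integer k ≥ 0.
k=0: 2.3 kHz.
k=1: 44.5 kHz, 49.1 kHz.
k=2: 91.3 kHz, 95.9 kHz.
k=3: 138.1 kHz, 142.7 kHz.
Within [47.3 kHz, 100.7 kHz]: 49.1 kHz, 91.3 kHz, 95.9 kHz.

49.1 kHz, 91.3 kHz, 95.9 kHz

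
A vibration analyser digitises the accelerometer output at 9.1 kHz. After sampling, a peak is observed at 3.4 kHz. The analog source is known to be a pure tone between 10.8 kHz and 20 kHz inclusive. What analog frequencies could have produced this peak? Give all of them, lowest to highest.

Frequencies that alias to 3.4 kHz are k·fs ± 3.4 kHz for integer k ≥ 0.
k=0: 3.4 kHz.
k=1: 5.7 kHz, 12.5 kHz.
k=2: 14.8 kHz, 21.6 kHz.
k=3: 23.9 kHz, 30.7 kHz.
Within [10.8 kHz, 20 kHz]: 12.5 kHz, 14.8 kHz.

12.5 kHz, 14.8 kHz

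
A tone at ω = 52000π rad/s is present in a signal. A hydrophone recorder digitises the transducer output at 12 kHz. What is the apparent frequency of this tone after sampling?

ω = 52000π rad/s → f = ω/(2π) = 26000 Hz = 26 kHz.
26 kHz mod fs = 2 kHz.
2 kHz ≤ fs/2 = 6 kHz, appears at 2 kHz.

2 kHz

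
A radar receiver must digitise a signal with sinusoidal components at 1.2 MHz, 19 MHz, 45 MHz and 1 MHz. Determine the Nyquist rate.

90 MHz

Highest-frequency component: 45 MHz.
Nyquist rate = 2 × 45 MHz = 90 MHz.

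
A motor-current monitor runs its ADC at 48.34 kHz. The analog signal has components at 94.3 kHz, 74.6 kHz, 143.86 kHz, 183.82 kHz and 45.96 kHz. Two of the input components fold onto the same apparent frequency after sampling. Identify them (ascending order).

45.96 kHz, 94.3 kHz

fs/2 = 24.17 kHz.
94.3 kHz mod fs = 45.96 kHz.
45.96 kHz > fs/2 = 24.17 kHz, folds to fs − 45.96 kHz = 2.38 kHz.
74.6 kHz mod fs = 26.26 kHz.
26.26 kHz > fs/2 = 24.17 kHz, folds to fs − 26.26 kHz = 22.08 kHz.
143.86 kHz mod fs = 47.18 kHz.
47.18 kHz > fs/2 = 24.17 kHz, folds to fs − 47.18 kHz = 1.16 kHz.
183.82 kHz mod fs = 38.8 kHz.
38.8 kHz > fs/2 = 24.17 kHz, folds to fs − 38.8 kHz = 9.54 kHz.
45.96 kHz > fs/2 = 24.17 kHz, folds to fs − 45.96 kHz = 2.38 kHz.
45.96 kHz and 94.3 kHz both map to 2.38 kHz.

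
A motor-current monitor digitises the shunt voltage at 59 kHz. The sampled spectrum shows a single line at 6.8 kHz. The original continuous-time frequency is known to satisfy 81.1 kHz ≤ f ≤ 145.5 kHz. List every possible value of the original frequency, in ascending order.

Frequencies that alias to 6.8 kHz are k·fs ± 6.8 kHz for integer k ≥ 0.
k=0: 6.8 kHz.
k=1: 52.2 kHz, 65.8 kHz.
k=2: 111.2 kHz, 124.8 kHz.
k=3: 170.2 kHz, 183.8 kHz.
Within [81.1 kHz, 145.5 kHz]: 111.2 kHz, 124.8 kHz.

111.2 kHz, 124.8 kHz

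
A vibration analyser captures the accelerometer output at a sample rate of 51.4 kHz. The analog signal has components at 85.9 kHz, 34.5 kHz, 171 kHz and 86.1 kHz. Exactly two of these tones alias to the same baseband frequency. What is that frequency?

fs/2 = 25.7 kHz.
85.9 kHz mod fs = 34.5 kHz.
34.5 kHz > fs/2 = 25.7 kHz, folds to fs − 34.5 kHz = 16.9 kHz.
34.5 kHz > fs/2 = 25.7 kHz, folds to fs − 34.5 kHz = 16.9 kHz.
171 kHz mod fs = 16.8 kHz.
16.8 kHz ≤ fs/2 = 25.7 kHz, appears at 16.8 kHz.
86.1 kHz mod fs = 34.7 kHz.
34.7 kHz > fs/2 = 25.7 kHz, folds to fs − 34.7 kHz = 16.7 kHz.
34.5 kHz and 85.9 kHz both map to 16.9 kHz.

16.9 kHz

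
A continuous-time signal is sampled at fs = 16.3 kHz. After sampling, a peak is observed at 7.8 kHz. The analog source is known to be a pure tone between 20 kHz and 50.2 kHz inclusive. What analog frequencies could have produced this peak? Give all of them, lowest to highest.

Frequencies that alias to 7.8 kHz are k·fs ± 7.8 kHz for integer k ≥ 0.
k=0: 7.8 kHz.
k=1: 8.5 kHz, 24.1 kHz.
k=2: 24.8 kHz, 40.4 kHz.
k=3: 41.1 kHz, 56.7 kHz.
k=4: 57.4 kHz, 73 kHz.
Within [20 kHz, 50.2 kHz]: 24.1 kHz, 24.8 kHz, 40.4 kHz, 41.1 kHz.

24.1 kHz, 24.8 kHz, 40.4 kHz, 41.1 kHz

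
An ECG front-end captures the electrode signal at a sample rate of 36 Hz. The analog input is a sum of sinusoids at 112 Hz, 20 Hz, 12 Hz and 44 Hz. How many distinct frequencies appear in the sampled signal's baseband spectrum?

fs/2 = 18 Hz.
112 Hz mod fs = 4 Hz.
4 Hz ≤ fs/2 = 18 Hz, appears at 4 Hz.
20 Hz > fs/2 = 18 Hz, folds to fs − 20 Hz = 16 Hz.
12 Hz ≤ fs/2 = 18 Hz, passes unchanged.
44 Hz mod fs = 8 Hz.
8 Hz ≤ fs/2 = 18 Hz, appears at 8 Hz.
Distinct values: {4 Hz, 8 Hz, 12 Hz, 16 Hz} → 4.

4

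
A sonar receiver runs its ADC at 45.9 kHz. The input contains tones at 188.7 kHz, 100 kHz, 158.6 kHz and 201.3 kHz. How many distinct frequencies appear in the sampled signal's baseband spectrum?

fs/2 = 22.95 kHz.
188.7 kHz mod fs = 5.1 kHz.
5.1 kHz ≤ fs/2 = 22.95 kHz, appears at 5.1 kHz.
100 kHz mod fs = 8.2 kHz.
8.2 kHz ≤ fs/2 = 22.95 kHz, appears at 8.2 kHz.
158.6 kHz mod fs = 20.9 kHz.
20.9 kHz ≤ fs/2 = 22.95 kHz, appears at 20.9 kHz.
201.3 kHz mod fs = 17.7 kHz.
17.7 kHz ≤ fs/2 = 22.95 kHz, appears at 17.7 kHz.
Distinct values: {5.1 kHz, 8.2 kHz, 17.7 kHz, 20.9 kHz} → 4.

4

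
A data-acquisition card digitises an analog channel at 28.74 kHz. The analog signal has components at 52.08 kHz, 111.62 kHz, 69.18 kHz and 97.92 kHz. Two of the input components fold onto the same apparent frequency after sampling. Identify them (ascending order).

69.18 kHz, 97.92 kHz

fs/2 = 14.37 kHz.
52.08 kHz mod fs = 23.34 kHz.
23.34 kHz > fs/2 = 14.37 kHz, folds to fs − 23.34 kHz = 5.4 kHz.
111.62 kHz mod fs = 25.4 kHz.
25.4 kHz > fs/2 = 14.37 kHz, folds to fs − 25.4 kHz = 3.34 kHz.
69.18 kHz mod fs = 11.7 kHz.
11.7 kHz ≤ fs/2 = 14.37 kHz, appears at 11.7 kHz.
97.92 kHz mod fs = 11.7 kHz.
11.7 kHz ≤ fs/2 = 14.37 kHz, appears at 11.7 kHz.
69.18 kHz and 97.92 kHz both map to 11.7 kHz.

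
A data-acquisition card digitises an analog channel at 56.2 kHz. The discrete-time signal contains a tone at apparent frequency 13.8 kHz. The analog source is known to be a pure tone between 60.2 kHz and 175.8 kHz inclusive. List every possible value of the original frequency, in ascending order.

Frequencies that alias to 13.8 kHz are k·fs ± 13.8 kHz for integer k ≥ 0.
k=0: 13.8 kHz.
k=1: 42.4 kHz, 70 kHz.
k=2: 98.6 kHz, 126.2 kHz.
k=3: 154.8 kHz, 182.4 kHz.
k=4: 211 kHz, 238.6 kHz.
Within [60.2 kHz, 175.8 kHz]: 70 kHz, 98.6 kHz, 126.2 kHz, 154.8 kHz.

70 kHz, 98.6 kHz, 126.2 kHz, 154.8 kHz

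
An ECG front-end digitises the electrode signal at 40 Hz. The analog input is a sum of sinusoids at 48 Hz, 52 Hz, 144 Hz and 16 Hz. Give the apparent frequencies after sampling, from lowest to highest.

8 Hz, 12 Hz, 16 Hz

fs/2 = 20 Hz.
48 Hz mod fs = 8 Hz.
8 Hz ≤ fs/2 = 20 Hz, appears at 8 Hz.
52 Hz mod fs = 12 Hz.
12 Hz ≤ fs/2 = 20 Hz, appears at 12 Hz.
144 Hz mod fs = 24 Hz.
24 Hz > fs/2 = 20 Hz, folds to fs − 24 Hz = 16 Hz.
16 Hz ≤ fs/2 = 20 Hz, passes unchanged.
Distinct values: {8 Hz, 12 Hz, 16 Hz}.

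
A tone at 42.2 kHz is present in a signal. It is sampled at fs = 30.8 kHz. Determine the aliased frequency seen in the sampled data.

11.4 kHz

42.2 kHz mod fs = 11.4 kHz.
11.4 kHz ≤ fs/2 = 15.4 kHz, appears at 11.4 kHz.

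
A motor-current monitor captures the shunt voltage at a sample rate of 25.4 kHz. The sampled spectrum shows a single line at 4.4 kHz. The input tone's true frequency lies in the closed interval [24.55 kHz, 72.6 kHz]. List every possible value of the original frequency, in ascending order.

29.8 kHz, 46.4 kHz, 55.2 kHz, 71.8 kHz

Frequencies that alias to 4.4 kHz are k·fs ± 4.4 kHz for integer k ≥ 0.
k=0: 4.4 kHz.
k=1: 21 kHz, 29.8 kHz.
k=2: 46.4 kHz, 55.2 kHz.
k=3: 71.8 kHz, 80.6 kHz.
k=4: 97.2 kHz, 106 kHz.
Within [24.55 kHz, 72.6 kHz]: 29.8 kHz, 46.4 kHz, 55.2 kHz, 71.8 kHz.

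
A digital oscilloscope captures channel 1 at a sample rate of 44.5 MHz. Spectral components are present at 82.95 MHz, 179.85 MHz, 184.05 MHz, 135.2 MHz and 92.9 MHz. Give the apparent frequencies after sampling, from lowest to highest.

fs/2 = 22.25 MHz.
82.95 MHz mod fs = 38.45 MHz.
38.45 MHz > fs/2 = 22.25 MHz, folds to fs − 38.45 MHz = 6.05 MHz.
179.85 MHz mod fs = 1.85 MHz.
1.85 MHz ≤ fs/2 = 22.25 MHz, appears at 1.85 MHz.
184.05 MHz mod fs = 6.05 MHz.
6.05 MHz ≤ fs/2 = 22.25 MHz, appears at 6.05 MHz.
135.2 MHz mod fs = 1.7 MHz.
1.7 MHz ≤ fs/2 = 22.25 MHz, appears at 1.7 MHz.
92.9 MHz mod fs = 3.9 MHz.
3.9 MHz ≤ fs/2 = 22.25 MHz, appears at 3.9 MHz.
Distinct values: {1.7 MHz, 1.85 MHz, 3.9 MHz, 6.05 MHz}.

1.7 MHz, 1.85 MHz, 3.9 MHz, 6.05 MHz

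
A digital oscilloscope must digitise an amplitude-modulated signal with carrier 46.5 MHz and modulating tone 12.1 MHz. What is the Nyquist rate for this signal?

AM sidebands sit at fc ± fm = 34.4 MHz and 58.6 MHz.
Highest-frequency component: 58.6 MHz.
Nyquist rate = 2 × 58.6 MHz = 117.2 MHz.

117.2 MHz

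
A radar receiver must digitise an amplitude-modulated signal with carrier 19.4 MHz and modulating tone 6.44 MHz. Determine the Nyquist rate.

AM sidebands sit at fc ± fm = 12.96 MHz and 25.84 MHz.
Highest-frequency component: 25.84 MHz.
Nyquist rate = 2 × 25.84 MHz = 51.68 MHz.

51.68 MHz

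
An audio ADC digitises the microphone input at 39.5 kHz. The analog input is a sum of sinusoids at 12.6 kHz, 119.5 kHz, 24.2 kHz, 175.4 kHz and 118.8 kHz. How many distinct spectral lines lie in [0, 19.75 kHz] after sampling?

5

fs/2 = 19.75 kHz.
12.6 kHz ≤ fs/2 = 19.75 kHz, passes unchanged.
119.5 kHz mod fs = 1 kHz.
1 kHz ≤ fs/2 = 19.75 kHz, appears at 1 kHz.
24.2 kHz > fs/2 = 19.75 kHz, folds to fs − 24.2 kHz = 15.3 kHz.
175.4 kHz mod fs = 17.4 kHz.
17.4 kHz ≤ fs/2 = 19.75 kHz, appears at 17.4 kHz.
118.8 kHz mod fs = 0.3 kHz.
0.3 kHz ≤ fs/2 = 19.75 kHz, appears at 0.3 kHz.
Distinct values: {0.3 kHz, 1 kHz, 12.6 kHz, 15.3 kHz, 17.4 kHz} → 5.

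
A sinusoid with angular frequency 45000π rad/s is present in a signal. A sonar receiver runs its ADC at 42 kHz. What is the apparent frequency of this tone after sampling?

19.5 kHz

ω = 45000π rad/s → f = ω/(2π) = 22500 Hz = 22.5 kHz.
22.5 kHz > fs/2 = 21 kHz, folds to fs − 22.5 kHz = 19.5 kHz.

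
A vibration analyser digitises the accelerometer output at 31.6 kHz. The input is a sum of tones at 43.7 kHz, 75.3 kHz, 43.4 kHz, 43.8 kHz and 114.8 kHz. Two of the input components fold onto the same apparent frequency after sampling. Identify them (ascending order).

fs/2 = 15.8 kHz.
43.7 kHz mod fs = 12.1 kHz.
12.1 kHz ≤ fs/2 = 15.8 kHz, appears at 12.1 kHz.
75.3 kHz mod fs = 12.1 kHz.
12.1 kHz ≤ fs/2 = 15.8 kHz, appears at 12.1 kHz.
43.4 kHz mod fs = 11.8 kHz.
11.8 kHz ≤ fs/2 = 15.8 kHz, appears at 11.8 kHz.
43.8 kHz mod fs = 12.2 kHz.
12.2 kHz ≤ fs/2 = 15.8 kHz, appears at 12.2 kHz.
114.8 kHz mod fs = 20 kHz.
20 kHz > fs/2 = 15.8 kHz, folds to fs − 20 kHz = 11.6 kHz.
43.7 kHz and 75.3 kHz both map to 12.1 kHz.

43.7 kHz, 75.3 kHz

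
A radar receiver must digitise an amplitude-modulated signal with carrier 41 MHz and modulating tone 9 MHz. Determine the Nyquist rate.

AM sidebands sit at fc ± fm = 32 MHz and 50 MHz.
Highest-frequency component: 50 MHz.
Nyquist rate = 2 × 50 MHz = 100 MHz.

100 MHz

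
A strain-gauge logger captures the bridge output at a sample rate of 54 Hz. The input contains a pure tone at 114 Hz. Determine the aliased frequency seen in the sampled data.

6 Hz

114 Hz mod fs = 6 Hz.
6 Hz ≤ fs/2 = 27 Hz, appears at 6 Hz.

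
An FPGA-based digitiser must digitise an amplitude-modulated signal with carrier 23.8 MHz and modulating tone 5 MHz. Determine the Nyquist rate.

57.6 MHz

AM sidebands sit at fc ± fm = 18.8 MHz and 28.8 MHz.
Highest-frequency component: 28.8 MHz.
Nyquist rate = 2 × 28.8 MHz = 57.6 MHz.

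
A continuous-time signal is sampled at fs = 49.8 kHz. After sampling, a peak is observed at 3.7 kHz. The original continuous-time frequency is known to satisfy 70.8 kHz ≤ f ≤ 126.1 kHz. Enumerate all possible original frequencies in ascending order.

95.9 kHz, 103.3 kHz

Frequencies that alias to 3.7 kHz are k·fs ± 3.7 kHz for integer k ≥ 0.
k=0: 3.7 kHz.
k=1: 46.1 kHz, 53.5 kHz.
k=2: 95.9 kHz, 103.3 kHz.
k=3: 145.7 kHz, 153.1 kHz.
Within [70.8 kHz, 126.1 kHz]: 95.9 kHz, 103.3 kHz.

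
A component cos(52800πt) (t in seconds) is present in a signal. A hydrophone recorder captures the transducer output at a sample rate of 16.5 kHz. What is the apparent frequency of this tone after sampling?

ω = 52800π rad/s → f = ω/(2π) = 26400 Hz = 26.4 kHz.
26.4 kHz mod fs = 9.9 kHz.
9.9 kHz > fs/2 = 8.25 kHz, folds to fs − 9.9 kHz = 6.6 kHz.

6.6 kHz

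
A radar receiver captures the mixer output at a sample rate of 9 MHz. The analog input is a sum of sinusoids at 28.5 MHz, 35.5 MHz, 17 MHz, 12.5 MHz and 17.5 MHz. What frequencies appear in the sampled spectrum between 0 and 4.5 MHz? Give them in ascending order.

fs/2 = 4.5 MHz.
28.5 MHz mod fs = 1.5 MHz.
1.5 MHz ≤ fs/2 = 4.5 MHz, appears at 1.5 MHz.
35.5 MHz mod fs = 8.5 MHz.
8.5 MHz > fs/2 = 4.5 MHz, folds to fs − 8.5 MHz = 0.5 MHz.
17 MHz mod fs = 8 MHz.
8 MHz > fs/2 = 4.5 MHz, folds to fs − 8 MHz = 1 MHz.
12.5 MHz mod fs = 3.5 MHz.
3.5 MHz ≤ fs/2 = 4.5 MHz, appears at 3.5 MHz.
17.5 MHz mod fs = 8.5 MHz.
8.5 MHz > fs/2 = 4.5 MHz, folds to fs − 8.5 MHz = 0.5 MHz.
Distinct values: {0.5 MHz, 1 MHz, 1.5 MHz, 3.5 MHz}.

0.5 MHz, 1 MHz, 1.5 MHz, 3.5 MHz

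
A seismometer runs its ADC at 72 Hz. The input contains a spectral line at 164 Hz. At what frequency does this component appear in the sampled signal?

20 Hz

164 Hz mod fs = 20 Hz.
20 Hz ≤ fs/2 = 36 Hz, appears at 20 Hz.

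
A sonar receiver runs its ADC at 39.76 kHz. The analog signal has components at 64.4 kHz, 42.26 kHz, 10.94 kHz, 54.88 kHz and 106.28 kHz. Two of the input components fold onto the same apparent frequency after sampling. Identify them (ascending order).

54.88 kHz, 64.4 kHz

fs/2 = 19.88 kHz.
64.4 kHz mod fs = 24.64 kHz.
24.64 kHz > fs/2 = 19.88 kHz, folds to fs − 24.64 kHz = 15.12 kHz.
42.26 kHz mod fs = 2.5 kHz.
2.5 kHz ≤ fs/2 = 19.88 kHz, appears at 2.5 kHz.
10.94 kHz ≤ fs/2 = 19.88 kHz, passes unchanged.
54.88 kHz mod fs = 15.12 kHz.
15.12 kHz ≤ fs/2 = 19.88 kHz, appears at 15.12 kHz.
106.28 kHz mod fs = 26.76 kHz.
26.76 kHz > fs/2 = 19.88 kHz, folds to fs − 26.76 kHz = 13 kHz.
54.88 kHz and 64.4 kHz both map to 15.12 kHz.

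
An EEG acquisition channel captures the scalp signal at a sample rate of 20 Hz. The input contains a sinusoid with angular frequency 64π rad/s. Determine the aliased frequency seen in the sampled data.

8 Hz

ω = 64π rad/s → f = ω/(2π) = 32 Hz.
32 Hz mod fs = 12 Hz.
12 Hz > fs/2 = 10 Hz, folds to fs − 12 Hz = 8 Hz.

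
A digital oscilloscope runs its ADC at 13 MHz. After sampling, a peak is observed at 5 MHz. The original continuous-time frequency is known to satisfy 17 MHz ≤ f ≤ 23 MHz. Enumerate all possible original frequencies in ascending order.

Frequencies that alias to 5 MHz are k·fs ± 5 MHz for integer k ≥ 0.
k=0: 5 MHz.
k=1: 8 MHz, 18 MHz.
k=2: 21 MHz, 31 MHz.
k=3: 34 MHz, 44 MHz.
Within [17 MHz, 23 MHz]: 18 MHz, 21 MHz.

18 MHz, 21 MHz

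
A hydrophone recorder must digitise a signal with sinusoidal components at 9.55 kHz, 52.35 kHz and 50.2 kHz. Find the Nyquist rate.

Highest-frequency component: 52.35 kHz.
Nyquist rate = 2 × 52.35 kHz = 104.7 kHz.

104.7 kHz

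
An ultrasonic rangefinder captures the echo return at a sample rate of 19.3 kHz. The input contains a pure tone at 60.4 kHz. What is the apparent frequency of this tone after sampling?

2.5 kHz

60.4 kHz mod fs = 2.5 kHz.
2.5 kHz ≤ fs/2 = 9.65 kHz, appears at 2.5 kHz.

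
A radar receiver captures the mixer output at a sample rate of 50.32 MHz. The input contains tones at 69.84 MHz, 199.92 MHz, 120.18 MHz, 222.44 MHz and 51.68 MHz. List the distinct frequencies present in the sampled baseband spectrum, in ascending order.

fs/2 = 25.16 MHz.
69.84 MHz mod fs = 19.52 MHz.
19.52 MHz ≤ fs/2 = 25.16 MHz, appears at 19.52 MHz.
199.92 MHz mod fs = 48.96 MHz.
48.96 MHz > fs/2 = 25.16 MHz, folds to fs − 48.96 MHz = 1.36 MHz.
120.18 MHz mod fs = 19.54 MHz.
19.54 MHz ≤ fs/2 = 25.16 MHz, appears at 19.54 MHz.
222.44 MHz mod fs = 21.16 MHz.
21.16 MHz ≤ fs/2 = 25.16 MHz, appears at 21.16 MHz.
51.68 MHz mod fs = 1.36 MHz.
1.36 MHz ≤ fs/2 = 25.16 MHz, appears at 1.36 MHz.
Distinct values: {1.36 MHz, 19.52 MHz, 19.54 MHz, 21.16 MHz}.

1.36 MHz, 19.52 MHz, 19.54 MHz, 21.16 MHz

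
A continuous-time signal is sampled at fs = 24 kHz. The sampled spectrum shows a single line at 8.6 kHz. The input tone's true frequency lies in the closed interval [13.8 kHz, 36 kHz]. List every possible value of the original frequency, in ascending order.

15.4 kHz, 32.6 kHz

Frequencies that alias to 8.6 kHz are k·fs ± 8.6 kHz for integer k ≥ 0.
k=0: 8.6 kHz.
k=1: 15.4 kHz, 32.6 kHz.
k=2: 39.4 kHz, 56.6 kHz.
Within [13.8 kHz, 36 kHz]: 15.4 kHz, 32.6 kHz.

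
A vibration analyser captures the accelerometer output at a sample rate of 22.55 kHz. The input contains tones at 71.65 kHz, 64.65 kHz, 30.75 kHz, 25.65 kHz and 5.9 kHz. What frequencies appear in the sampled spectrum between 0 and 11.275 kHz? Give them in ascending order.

3 kHz, 3.1 kHz, 4 kHz, 5.9 kHz, 8.2 kHz

fs/2 = 11.275 kHz.
71.65 kHz mod fs = 4 kHz.
4 kHz ≤ fs/2 = 11.275 kHz, appears at 4 kHz.
64.65 kHz mod fs = 19.55 kHz.
19.55 kHz > fs/2 = 11.275 kHz, folds to fs − 19.55 kHz = 3 kHz.
30.75 kHz mod fs = 8.2 kHz.
8.2 kHz ≤ fs/2 = 11.275 kHz, appears at 8.2 kHz.
25.65 kHz mod fs = 3.1 kHz.
3.1 kHz ≤ fs/2 = 11.275 kHz, appears at 3.1 kHz.
5.9 kHz ≤ fs/2 = 11.275 kHz, passes unchanged.
Distinct values: {3 kHz, 3.1 kHz, 4 kHz, 5.9 kHz, 8.2 kHz}.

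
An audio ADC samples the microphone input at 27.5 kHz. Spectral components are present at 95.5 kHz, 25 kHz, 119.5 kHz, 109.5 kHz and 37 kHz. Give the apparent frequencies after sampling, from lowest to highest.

0.5 kHz, 2.5 kHz, 9.5 kHz, 13 kHz

fs/2 = 13.75 kHz.
95.5 kHz mod fs = 13 kHz.
13 kHz ≤ fs/2 = 13.75 kHz, appears at 13 kHz.
25 kHz > fs/2 = 13.75 kHz, folds to fs − 25 kHz = 2.5 kHz.
119.5 kHz mod fs = 9.5 kHz.
9.5 kHz ≤ fs/2 = 13.75 kHz, appears at 9.5 kHz.
109.5 kHz mod fs = 27 kHz.
27 kHz > fs/2 = 13.75 kHz, folds to fs − 27 kHz = 0.5 kHz.
37 kHz mod fs = 9.5 kHz.
9.5 kHz ≤ fs/2 = 13.75 kHz, appears at 9.5 kHz.
Distinct values: {0.5 kHz, 2.5 kHz, 9.5 kHz, 13 kHz}.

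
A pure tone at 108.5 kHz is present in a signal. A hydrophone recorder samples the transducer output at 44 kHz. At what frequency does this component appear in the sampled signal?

108.5 kHz mod fs = 20.5 kHz.
20.5 kHz ≤ fs/2 = 22 kHz, appears at 20.5 kHz.

20.5 kHz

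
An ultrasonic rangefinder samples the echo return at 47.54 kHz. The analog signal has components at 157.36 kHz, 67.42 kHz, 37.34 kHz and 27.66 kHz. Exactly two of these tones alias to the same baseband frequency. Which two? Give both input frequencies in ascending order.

27.66 kHz, 67.42 kHz

fs/2 = 23.77 kHz.
157.36 kHz mod fs = 14.74 kHz.
14.74 kHz ≤ fs/2 = 23.77 kHz, appears at 14.74 kHz.
67.42 kHz mod fs = 19.88 kHz.
19.88 kHz ≤ fs/2 = 23.77 kHz, appears at 19.88 kHz.
37.34 kHz > fs/2 = 23.77 kHz, folds to fs − 37.34 kHz = 10.2 kHz.
27.66 kHz > fs/2 = 23.77 kHz, folds to fs − 27.66 kHz = 19.88 kHz.
27.66 kHz and 67.42 kHz both map to 19.88 kHz.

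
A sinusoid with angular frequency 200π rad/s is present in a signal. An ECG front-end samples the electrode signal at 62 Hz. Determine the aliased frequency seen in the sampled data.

24 Hz

ω = 200π rad/s → f = ω/(2π) = 100 Hz.
100 Hz mod fs = 38 Hz.
38 Hz > fs/2 = 31 Hz, folds to fs − 38 Hz = 24 Hz.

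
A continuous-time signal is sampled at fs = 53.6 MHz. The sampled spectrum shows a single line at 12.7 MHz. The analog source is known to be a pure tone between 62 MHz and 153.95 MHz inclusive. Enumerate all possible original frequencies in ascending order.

Frequencies that alias to 12.7 MHz are k·fs ± 12.7 MHz for integer k ≥ 0.
k=0: 12.7 MHz.
k=1: 40.9 MHz, 66.3 MHz.
k=2: 94.5 MHz, 119.9 MHz.
k=3: 148.1 MHz, 173.5 MHz.
k=4: 201.7 MHz, 227.1 MHz.
Within [62 MHz, 153.95 MHz]: 66.3 MHz, 94.5 MHz, 119.9 MHz, 148.1 MHz.

66.3 MHz, 94.5 MHz, 119.9 MHz, 148.1 MHz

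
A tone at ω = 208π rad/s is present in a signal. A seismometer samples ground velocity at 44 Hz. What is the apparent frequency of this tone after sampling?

16 Hz

ω = 208π rad/s → f = ω/(2π) = 104 Hz.
104 Hz mod fs = 16 Hz.
16 Hz ≤ fs/2 = 22 Hz, appears at 16 Hz.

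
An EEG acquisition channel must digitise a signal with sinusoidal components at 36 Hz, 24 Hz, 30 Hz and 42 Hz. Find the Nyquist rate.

Highest-frequency component: 42 Hz.
Nyquist rate = 2 × 42 Hz = 84 Hz.

84 Hz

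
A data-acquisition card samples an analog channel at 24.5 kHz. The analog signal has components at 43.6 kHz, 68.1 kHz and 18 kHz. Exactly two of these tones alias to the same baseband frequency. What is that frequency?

fs/2 = 12.25 kHz.
43.6 kHz mod fs = 19.1 kHz.
19.1 kHz > fs/2 = 12.25 kHz, folds to fs − 19.1 kHz = 5.4 kHz.
68.1 kHz mod fs = 19.1 kHz.
19.1 kHz > fs/2 = 12.25 kHz, folds to fs − 19.1 kHz = 5.4 kHz.
18 kHz > fs/2 = 12.25 kHz, folds to fs − 18 kHz = 6.5 kHz.
43.6 kHz and 68.1 kHz both map to 5.4 kHz.

5.4 kHz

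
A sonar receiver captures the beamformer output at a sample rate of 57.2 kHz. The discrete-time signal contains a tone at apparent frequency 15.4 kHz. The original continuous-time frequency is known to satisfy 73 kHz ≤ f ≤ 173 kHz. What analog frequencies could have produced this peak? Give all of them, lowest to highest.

99 kHz, 129.8 kHz, 156.2 kHz

Frequencies that alias to 15.4 kHz are k·fs ± 15.4 kHz for integer k ≥ 0.
k=0: 15.4 kHz.
k=1: 41.8 kHz, 72.6 kHz.
k=2: 99 kHz, 129.8 kHz.
k=3: 156.2 kHz, 187 kHz.
k=4: 213.4 kHz, 244.2 kHz.
Within [73 kHz, 173 kHz]: 99 kHz, 129.8 kHz, 156.2 kHz.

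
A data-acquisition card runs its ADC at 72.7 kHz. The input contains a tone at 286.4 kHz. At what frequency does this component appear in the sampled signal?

286.4 kHz mod fs = 68.3 kHz.
68.3 kHz > fs/2 = 36.35 kHz, folds to fs − 68.3 kHz = 4.4 kHz.

4.4 kHz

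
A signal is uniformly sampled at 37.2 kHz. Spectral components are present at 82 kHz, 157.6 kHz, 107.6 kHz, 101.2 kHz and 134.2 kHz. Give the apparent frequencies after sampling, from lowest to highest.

4 kHz, 7.6 kHz, 8.8 kHz, 10.4 kHz, 14.6 kHz

fs/2 = 18.6 kHz.
82 kHz mod fs = 7.6 kHz.
7.6 kHz ≤ fs/2 = 18.6 kHz, appears at 7.6 kHz.
157.6 kHz mod fs = 8.8 kHz.
8.8 kHz ≤ fs/2 = 18.6 kHz, appears at 8.8 kHz.
107.6 kHz mod fs = 33.2 kHz.
33.2 kHz > fs/2 = 18.6 kHz, folds to fs − 33.2 kHz = 4 kHz.
101.2 kHz mod fs = 26.8 kHz.
26.8 kHz > fs/2 = 18.6 kHz, folds to fs − 26.8 kHz = 10.4 kHz.
134.2 kHz mod fs = 22.6 kHz.
22.6 kHz > fs/2 = 18.6 kHz, folds to fs − 22.6 kHz = 14.6 kHz.
Distinct values: {4 kHz, 7.6 kHz, 8.8 kHz, 10.4 kHz, 14.6 kHz}.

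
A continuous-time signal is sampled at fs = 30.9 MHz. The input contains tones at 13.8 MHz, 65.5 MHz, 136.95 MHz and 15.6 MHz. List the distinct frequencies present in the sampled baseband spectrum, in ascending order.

fs/2 = 15.45 MHz.
13.8 MHz ≤ fs/2 = 15.45 MHz, passes unchanged.
65.5 MHz mod fs = 3.7 MHz.
3.7 MHz ≤ fs/2 = 15.45 MHz, appears at 3.7 MHz.
136.95 MHz mod fs = 13.35 MHz.
13.35 MHz ≤ fs/2 = 15.45 MHz, appears at 13.35 MHz.
15.6 MHz > fs/2 = 15.45 MHz, folds to fs − 15.6 MHz = 15.3 MHz.
Distinct values: {3.7 MHz, 13.35 MHz, 13.8 MHz, 15.3 MHz}.

3.7 MHz, 13.35 MHz, 13.8 MHz, 15.3 MHz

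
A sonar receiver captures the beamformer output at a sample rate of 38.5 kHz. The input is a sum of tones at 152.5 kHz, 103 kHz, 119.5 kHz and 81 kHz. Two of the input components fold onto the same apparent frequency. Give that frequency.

4 kHz

fs/2 = 19.25 kHz.
152.5 kHz mod fs = 37 kHz.
37 kHz > fs/2 = 19.25 kHz, folds to fs − 37 kHz = 1.5 kHz.
103 kHz mod fs = 26 kHz.
26 kHz > fs/2 = 19.25 kHz, folds to fs − 26 kHz = 12.5 kHz.
119.5 kHz mod fs = 4 kHz.
4 kHz ≤ fs/2 = 19.25 kHz, appears at 4 kHz.
81 kHz mod fs = 4 kHz.
4 kHz ≤ fs/2 = 19.25 kHz, appears at 4 kHz.
81 kHz and 119.5 kHz both map to 4 kHz.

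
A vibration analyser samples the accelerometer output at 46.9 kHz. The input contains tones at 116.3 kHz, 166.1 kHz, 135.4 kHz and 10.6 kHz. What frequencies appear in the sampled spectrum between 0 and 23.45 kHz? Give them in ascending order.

5.3 kHz, 10.6 kHz, 21.5 kHz, 22.5 kHz

fs/2 = 23.45 kHz.
116.3 kHz mod fs = 22.5 kHz.
22.5 kHz ≤ fs/2 = 23.45 kHz, appears at 22.5 kHz.
166.1 kHz mod fs = 25.4 kHz.
25.4 kHz > fs/2 = 23.45 kHz, folds to fs − 25.4 kHz = 21.5 kHz.
135.4 kHz mod fs = 41.6 kHz.
41.6 kHz > fs/2 = 23.45 kHz, folds to fs − 41.6 kHz = 5.3 kHz.
10.6 kHz ≤ fs/2 = 23.45 kHz, passes unchanged.
Distinct values: {5.3 kHz, 10.6 kHz, 21.5 kHz, 22.5 kHz}.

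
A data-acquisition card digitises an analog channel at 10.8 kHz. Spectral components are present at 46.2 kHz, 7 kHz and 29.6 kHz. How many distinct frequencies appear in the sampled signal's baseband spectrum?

3

fs/2 = 5.4 kHz.
46.2 kHz mod fs = 3 kHz.
3 kHz ≤ fs/2 = 5.4 kHz, appears at 3 kHz.
7 kHz > fs/2 = 5.4 kHz, folds to fs − 7 kHz = 3.8 kHz.
29.6 kHz mod fs = 8 kHz.
8 kHz > fs/2 = 5.4 kHz, folds to fs − 8 kHz = 2.8 kHz.
Distinct values: {2.8 kHz, 3 kHz, 3.8 kHz} → 3.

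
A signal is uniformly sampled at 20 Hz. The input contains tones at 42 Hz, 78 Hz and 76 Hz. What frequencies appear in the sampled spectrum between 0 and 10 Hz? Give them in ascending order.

fs/2 = 10 Hz.
42 Hz mod fs = 2 Hz.
2 Hz ≤ fs/2 = 10 Hz, appears at 2 Hz.
78 Hz mod fs = 18 Hz.
18 Hz > fs/2 = 10 Hz, folds to fs − 18 Hz = 2 Hz.
76 Hz mod fs = 16 Hz.
16 Hz > fs/2 = 10 Hz, folds to fs − 16 Hz = 4 Hz.
Distinct values: {2 Hz, 4 Hz}.

2 Hz, 4 Hz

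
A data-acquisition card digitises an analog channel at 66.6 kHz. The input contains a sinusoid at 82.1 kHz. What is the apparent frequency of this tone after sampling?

82.1 kHz mod fs = 15.5 kHz.
15.5 kHz ≤ fs/2 = 33.3 kHz, appears at 15.5 kHz.

15.5 kHz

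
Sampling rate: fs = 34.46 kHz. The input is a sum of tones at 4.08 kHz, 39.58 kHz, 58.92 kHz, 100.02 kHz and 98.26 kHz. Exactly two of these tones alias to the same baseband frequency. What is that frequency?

fs/2 = 17.23 kHz.
4.08 kHz ≤ fs/2 = 17.23 kHz, passes unchanged.
39.58 kHz mod fs = 5.12 kHz.
5.12 kHz ≤ fs/2 = 17.23 kHz, appears at 5.12 kHz.
58.92 kHz mod fs = 24.46 kHz.
24.46 kHz > fs/2 = 17.23 kHz, folds to fs − 24.46 kHz = 10 kHz.
100.02 kHz mod fs = 31.1 kHz.
31.1 kHz > fs/2 = 17.23 kHz, folds to fs − 31.1 kHz = 3.36 kHz.
98.26 kHz mod fs = 29.34 kHz.
29.34 kHz > fs/2 = 17.23 kHz, folds to fs − 29.34 kHz = 5.12 kHz.
39.58 kHz and 98.26 kHz both map to 5.12 kHz.

5.12 kHz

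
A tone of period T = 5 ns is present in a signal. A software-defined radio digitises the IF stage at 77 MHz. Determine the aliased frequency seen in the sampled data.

31 MHz

T = 5 ns → f = 1/T = 200 MHz.
200 MHz mod fs = 46 MHz.
46 MHz > fs/2 = 38.5 MHz, folds to fs − 46 MHz = 31 MHz.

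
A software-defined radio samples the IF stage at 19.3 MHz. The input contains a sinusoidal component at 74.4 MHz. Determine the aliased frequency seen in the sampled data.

2.8 MHz

74.4 MHz mod fs = 16.5 MHz.
16.5 MHz > fs/2 = 9.65 MHz, folds to fs − 16.5 MHz = 2.8 MHz.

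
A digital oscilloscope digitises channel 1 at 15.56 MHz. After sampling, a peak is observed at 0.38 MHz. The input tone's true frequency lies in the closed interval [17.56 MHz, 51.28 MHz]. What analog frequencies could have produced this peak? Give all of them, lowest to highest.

Frequencies that alias to 0.38 MHz are k·fs ± 0.38 MHz for integer k ≥ 0.
k=0: 0.38 MHz.
k=1: 15.18 MHz, 15.94 MHz.
k=2: 30.74 MHz, 31.5 MHz.
k=3: 46.3 MHz, 47.06 MHz.
k=4: 61.86 MHz, 62.62 MHz.
Within [17.56 MHz, 51.28 MHz]: 30.74 MHz, 31.5 MHz, 46.3 MHz, 47.06 MHz.

30.74 MHz, 31.5 MHz, 46.3 MHz, 47.06 MHz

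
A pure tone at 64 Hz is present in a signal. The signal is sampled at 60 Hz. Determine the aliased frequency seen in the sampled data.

64 Hz mod fs = 4 Hz.
4 Hz ≤ fs/2 = 30 Hz, appears at 4 Hz.

4 Hz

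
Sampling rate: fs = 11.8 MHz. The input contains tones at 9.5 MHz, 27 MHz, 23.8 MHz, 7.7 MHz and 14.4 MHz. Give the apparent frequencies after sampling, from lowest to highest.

fs/2 = 5.9 MHz.
9.5 MHz > fs/2 = 5.9 MHz, folds to fs − 9.5 MHz = 2.3 MHz.
27 MHz mod fs = 3.4 MHz.
3.4 MHz ≤ fs/2 = 5.9 MHz, appears at 3.4 MHz.
23.8 MHz mod fs = 0.2 MHz.
0.2 MHz ≤ fs/2 = 5.9 MHz, appears at 0.2 MHz.
7.7 MHz > fs/2 = 5.9 MHz, folds to fs − 7.7 MHz = 4.1 MHz.
14.4 MHz mod fs = 2.6 MHz.
2.6 MHz ≤ fs/2 = 5.9 MHz, appears at 2.6 MHz.
Distinct values: {0.2 MHz, 2.3 MHz, 2.6 MHz, 3.4 MHz, 4.1 MHz}.

0.2 MHz, 2.3 MHz, 2.6 MHz, 3.4 MHz, 4.1 MHz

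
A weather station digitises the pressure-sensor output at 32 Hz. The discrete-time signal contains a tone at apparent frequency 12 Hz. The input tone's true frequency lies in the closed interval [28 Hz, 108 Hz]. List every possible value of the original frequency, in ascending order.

Frequencies that alias to 12 Hz are k·fs ± 12 Hz for integer k ≥ 0.
k=0: 12 Hz.
k=1: 20 Hz, 44 Hz.
k=2: 52 Hz, 76 Hz.
k=3: 84 Hz, 108 Hz.
k=4: 116 Hz, 140 Hz.
Within [28 Hz, 108 Hz]: 44 Hz, 52 Hz, 76 Hz, 84 Hz, 108 Hz.

44 Hz, 52 Hz, 76 Hz, 84 Hz, 108 Hz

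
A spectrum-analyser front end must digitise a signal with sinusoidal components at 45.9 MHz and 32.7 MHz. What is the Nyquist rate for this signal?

91.8 MHz

Highest-frequency component: 45.9 MHz.
Nyquist rate = 2 × 45.9 MHz = 91.8 MHz.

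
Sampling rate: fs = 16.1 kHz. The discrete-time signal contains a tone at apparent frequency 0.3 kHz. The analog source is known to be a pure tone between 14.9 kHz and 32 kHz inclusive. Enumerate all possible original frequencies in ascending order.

Frequencies that alias to 0.3 kHz are k·fs ± 0.3 kHz for integer k ≥ 0.
k=0: 0.3 kHz.
k=1: 15.8 kHz, 16.4 kHz.
k=2: 31.9 kHz, 32.5 kHz.
k=3: 48 kHz, 48.6 kHz.
Within [14.9 kHz, 32 kHz]: 15.8 kHz, 16.4 kHz, 31.9 kHz.

15.8 kHz, 16.4 kHz, 31.9 kHz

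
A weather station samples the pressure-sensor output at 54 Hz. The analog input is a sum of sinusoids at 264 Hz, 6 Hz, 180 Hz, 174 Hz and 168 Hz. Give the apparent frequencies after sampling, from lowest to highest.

6 Hz, 12 Hz, 18 Hz

fs/2 = 27 Hz.
264 Hz mod fs = 48 Hz.
48 Hz > fs/2 = 27 Hz, folds to fs − 48 Hz = 6 Hz.
6 Hz ≤ fs/2 = 27 Hz, passes unchanged.
180 Hz mod fs = 18 Hz.
18 Hz ≤ fs/2 = 27 Hz, appears at 18 Hz.
174 Hz mod fs = 12 Hz.
12 Hz ≤ fs/2 = 27 Hz, appears at 12 Hz.
168 Hz mod fs = 6 Hz.
6 Hz ≤ fs/2 = 27 Hz, appears at 6 Hz.
Distinct values: {6 Hz, 12 Hz, 18 Hz}.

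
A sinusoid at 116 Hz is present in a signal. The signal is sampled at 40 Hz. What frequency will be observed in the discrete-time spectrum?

116 Hz mod fs = 36 Hz.
36 Hz > fs/2 = 20 Hz, folds to fs − 36 Hz = 4 Hz.

4 Hz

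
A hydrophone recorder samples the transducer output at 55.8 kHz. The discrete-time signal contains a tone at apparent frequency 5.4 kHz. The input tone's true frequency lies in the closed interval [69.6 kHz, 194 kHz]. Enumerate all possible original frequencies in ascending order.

106.2 kHz, 117 kHz, 162 kHz, 172.8 kHz

Frequencies that alias to 5.4 kHz are k·fs ± 5.4 kHz for integer k ≥ 0.
k=0: 5.4 kHz.
k=1: 50.4 kHz, 61.2 kHz.
k=2: 106.2 kHz, 117 kHz.
k=3: 162 kHz, 172.8 kHz.
k=4: 217.8 kHz, 228.6 kHz.
Within [69.6 kHz, 194 kHz]: 106.2 kHz, 117 kHz, 162 kHz, 172.8 kHz.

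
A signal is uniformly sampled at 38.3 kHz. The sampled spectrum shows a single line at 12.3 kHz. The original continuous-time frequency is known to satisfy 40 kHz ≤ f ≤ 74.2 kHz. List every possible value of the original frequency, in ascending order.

Frequencies that alias to 12.3 kHz are k·fs ± 12.3 kHz for integer k ≥ 0.
k=0: 12.3 kHz.
k=1: 26 kHz, 50.6 kHz.
k=2: 64.3 kHz, 88.9 kHz.
k=3: 102.6 kHz, 127.2 kHz.
Within [40 kHz, 74.2 kHz]: 50.6 kHz, 64.3 kHz.

50.6 kHz, 64.3 kHz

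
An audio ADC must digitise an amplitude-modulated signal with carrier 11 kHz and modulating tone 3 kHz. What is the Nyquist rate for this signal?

AM sidebands sit at fc ± fm = 8 kHz and 14 kHz.
Highest-frequency component: 14 kHz.
Nyquist rate = 2 × 14 kHz = 28 kHz.

28 kHz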